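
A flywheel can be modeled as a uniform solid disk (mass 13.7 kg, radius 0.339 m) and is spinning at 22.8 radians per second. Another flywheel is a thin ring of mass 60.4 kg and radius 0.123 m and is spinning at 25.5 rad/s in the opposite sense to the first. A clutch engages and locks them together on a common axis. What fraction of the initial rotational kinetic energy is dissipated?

fraction ≈ 0.983

No external torque acts about the common axis, so total angular momentum is conserved.
Moments of inertia: I_A = ½(13.7)(0.339)² = 0.7872 kg·m²; I_B = (60.4)(0.123)² = 0.9138 kg·m².
Taking A's sense as positive: L = (0.7872)(22.8) − (0.9138)(25.5) = -5.353 kg·m²·rad/s.
Combined I = 0.7872 + 0.9138 = 1.701 kg·m².
ω_f = L / I = -5.353 / 1.701 = -3.147 rad/s.
KE_i = ½ΣIω² = 501.7 J; KE_f = ½(1.701)(3.147)² = 8.424 J.
Fraction dissipated = (KE_i − KE_f)/KE_i = 0.9832.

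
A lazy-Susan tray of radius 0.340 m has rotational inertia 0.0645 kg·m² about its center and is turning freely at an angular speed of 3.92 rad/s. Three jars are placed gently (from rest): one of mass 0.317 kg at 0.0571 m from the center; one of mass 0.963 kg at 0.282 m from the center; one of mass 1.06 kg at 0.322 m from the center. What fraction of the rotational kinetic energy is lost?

fraction ≈ 0.744

The added mass arrives with no angular momentum about the center, and any external torque about the center is negligible, so the system's angular momentum is conserved.
Added inertia Σmr² = (0.317)(0.0571)² + (0.963)(0.282)² + (1.06)(0.322)² = 0.1875 kg·m²; I_f = 0.06450 + 0.1875 = 0.2520 kg·m².
ω_f = I_p ω_i / I_f = (0.06450)(3.92) / 0.2520 = 1.003 rad/s.
KE_i = ½(0.06450)(3.920 rad/s)² = 0.4956 J; KE_f = ½(0.2520)(1.003)² = 0.1268 J.
Fraction lost = 0.7441.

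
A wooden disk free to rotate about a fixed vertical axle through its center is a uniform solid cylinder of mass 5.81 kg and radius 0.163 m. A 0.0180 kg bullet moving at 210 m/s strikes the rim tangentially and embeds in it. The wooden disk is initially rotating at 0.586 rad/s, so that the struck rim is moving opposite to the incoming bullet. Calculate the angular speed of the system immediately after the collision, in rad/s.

About the axle the impulsive forces during the collision are internal, so angular momentum about that axis is conserved.
I_p = ½(5.81)(0.163)² = 0.07718 kg·m². Taking the sense of the bullet's angular momentum as positive, L_{bullet} = m v R = (0.0180)(210)(0.163) = 0.6161 kg·m²/s.
L_i = −I_p ω_p + m v R = −(0.07718)(0.586) + 0.6161 = 0.5709 kg·m²/s.
After sticking, I_f = I_p + m R² = 0.07718 + (0.0180)(0.163)² = 0.07766 kg·m².
ω_f = L_i / I_f = 0.5709 / 0.07766 = 7.351 rad/s.

|ω_f| ≈ 7.35 rad/s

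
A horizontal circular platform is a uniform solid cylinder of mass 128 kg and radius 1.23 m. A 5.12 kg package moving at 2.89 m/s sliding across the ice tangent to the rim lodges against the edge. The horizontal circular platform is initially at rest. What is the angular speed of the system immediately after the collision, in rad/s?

About the central axle the impulsive forces during the collision are internal, so angular momentum about that axis is conserved.
I_p = ½(128)(1.23)² = 96.83 kg·m². Taking the sense of the package's angular momentum as positive, L_{package} = m v R = (5.12)(2.89)(1.23) = 18.20 kg·m²/s.
L_i = 0 + 18.20 = 18.20 kg·m²/s.
After sticking, I_f = I_p + m R² = 96.83 + (5.12)(1.23)² = 104.6 kg·m².
ω_f = L_i / I_f = 18.20 / 104.6 = 0.1740 rad/s.

|ω_f| ≈ 0.174 rad/s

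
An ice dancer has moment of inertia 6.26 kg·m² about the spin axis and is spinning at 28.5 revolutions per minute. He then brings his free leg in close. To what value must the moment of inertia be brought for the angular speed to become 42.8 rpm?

No external torque acts about the spin axis, so angular momentum is conserved.
I₂ = I₁ω₁ / ω₂ = (6.26)(28.5) / (42.8) = 4.168 kg·m².

I₂ ≈ 4.17 kg·m²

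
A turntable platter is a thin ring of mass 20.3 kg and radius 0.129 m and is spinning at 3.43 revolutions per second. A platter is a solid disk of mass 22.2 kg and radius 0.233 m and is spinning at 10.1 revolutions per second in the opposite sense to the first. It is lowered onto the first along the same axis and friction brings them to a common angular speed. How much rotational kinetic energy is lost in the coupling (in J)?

No external torque acts about the common axis, so total angular momentum is conserved.
Moments of inertia: I_A = (20.3)(0.129)² = 0.3378 kg·m²; I_B = ½(22.2)(0.233)² = 0.6026 kg·m².
Taking A's sense as positive: L = (0.3378)(3.43) − (0.6026)(10.1) = -4.928 kg·m²·rev/s.
Combined I = 0.3378 + 0.6026 = 0.9404 kg·m².
ω_f = L / I = -4.928 / 0.9404 = -5.240 rev/s.
KE_i = ½ΣIω² = 1292 J; KE_f = ½(0.9404)(32.92)² = 509.7 J.

ΔKE lost ≈ 782 J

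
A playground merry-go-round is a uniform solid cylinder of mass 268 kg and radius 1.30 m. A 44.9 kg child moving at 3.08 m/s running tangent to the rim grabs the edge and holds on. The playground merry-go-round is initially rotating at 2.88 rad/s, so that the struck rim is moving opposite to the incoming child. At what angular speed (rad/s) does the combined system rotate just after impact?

|ω_f| ≈ 1.56 rad/s

About the axle the impulsive forces during the collision are internal, so angular momentum about that axis is conserved.
I_p = ½(268)(1.30)² = 226.5 kg·m². Taking the sense of the child's angular momentum as positive, L_{child} = m v R = (44.9)(3.08)(1.30) = 179.8 kg·m²/s.
L_i = −I_p ω_p + m v R = −(226.5)(2.88) + 179.8 = -472.4 kg·m²/s.
After sticking, I_f = I_p + m R² = 226.5 + (44.9)(1.30)² = 302.3 kg·m².
ω_f = L_i / I_f = -472.4 / 302.3 = -1.563 rad/s.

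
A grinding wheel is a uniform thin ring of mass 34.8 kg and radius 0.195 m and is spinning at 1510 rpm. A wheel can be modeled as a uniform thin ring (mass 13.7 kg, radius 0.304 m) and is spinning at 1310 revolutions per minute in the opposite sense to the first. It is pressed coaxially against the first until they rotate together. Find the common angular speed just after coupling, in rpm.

|ω_f| ≈ 131 rpm

No external torque acts about the common axis, so total angular momentum is conserved.
Moments of inertia: I_A = (34.8)(0.195)² = 1.323 kg·m²; I_B = (13.7)(0.304)² = 1.266 kg·m².
Taking A's sense as positive: L = (1.323)(1510) − (1.266)(1310) = 339.5 kg·m²·rpm.
Combined I = 1.323 + 1.266 = 2.589 kg·m².
ω_f = L / I = 339.5 / 2.589 = 131.1 rpm.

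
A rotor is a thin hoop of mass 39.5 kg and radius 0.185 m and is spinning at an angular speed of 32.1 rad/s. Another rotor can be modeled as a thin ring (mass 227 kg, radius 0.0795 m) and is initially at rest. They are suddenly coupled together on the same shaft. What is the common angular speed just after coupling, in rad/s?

|ω_f| ≈ 15.6 rad/s

The coupling torques are internal; angular momentum about the shared axis is conserved.
Moments of inertia: I_A = (39.5)(0.185)² = 1.352 kg·m²; I_B = (227)(0.0795)² = 1.435 kg·m².
Taking A's sense as positive: L = (1.352)(32.1) = 43.40 kg·m²·rad/s.
Combined I = 1.352 + 1.435 = 2.787 kg·m².
ω_f = L / I = 43.40 / 2.787 = 15.57 rad/s.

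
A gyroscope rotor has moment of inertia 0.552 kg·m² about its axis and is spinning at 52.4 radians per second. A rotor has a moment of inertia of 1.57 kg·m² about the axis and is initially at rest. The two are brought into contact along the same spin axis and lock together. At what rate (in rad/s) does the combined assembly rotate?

|ω_f| ≈ 13.6 rad/s

No external torque acts about the common axis, so total angular momentum is conserved.
Taking A's sense as positive: L = (0.5520)(52.4) = 28.92 kg·m²·rad/s.
Combined I = 0.5520 + 1.570 = 2.122 kg·m².
ω_f = L / I = 28.92 / 2.122 = 13.63 rad/s.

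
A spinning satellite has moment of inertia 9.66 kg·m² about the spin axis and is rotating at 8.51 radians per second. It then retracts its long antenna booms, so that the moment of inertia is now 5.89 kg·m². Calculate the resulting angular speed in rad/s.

No external torque acts about the spin axis, so angular momentum is conserved.
ω₂ = I₁ω₁ / I₂ = (9.660)(8.51 rad/s) / (5.890) = 13.96 rad/s.

ω₂ ≈ 14.0 rad/s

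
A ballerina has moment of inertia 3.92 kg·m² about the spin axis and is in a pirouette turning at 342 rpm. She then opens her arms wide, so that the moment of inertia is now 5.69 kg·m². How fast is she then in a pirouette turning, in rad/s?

ω₂ ≈ 24.7 rad/s

With no external torque about the axis, L is conserved: I₁ω₁ = I₂ω₂.
ω₂ = I₁ω₁ / I₂ = (3.920)(342 rpm) / (5.690) = 235.6 rpm = 24.67 rad/s.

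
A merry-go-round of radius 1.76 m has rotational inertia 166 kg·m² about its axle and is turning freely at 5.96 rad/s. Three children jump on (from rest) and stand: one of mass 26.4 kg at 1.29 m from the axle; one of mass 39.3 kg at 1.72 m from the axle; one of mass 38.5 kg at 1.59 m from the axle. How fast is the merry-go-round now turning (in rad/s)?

The added mass arrives with no angular momentum about the axle, and any external torque about the axle is negligible, so the system's angular momentum is conserved.
Added inertia Σmr² = (26.4)(1.29)² + (39.3)(1.72)² + (38.5)(1.59)² = 257.5 kg·m²; I_f = 166.0 + 257.5 = 423.5 kg·m².
ω_f = I_p ω_i / I_f = (166.0)(5.96) / 423.5 = 2.336 rad/s.

ω_f ≈ 2.34 rad/s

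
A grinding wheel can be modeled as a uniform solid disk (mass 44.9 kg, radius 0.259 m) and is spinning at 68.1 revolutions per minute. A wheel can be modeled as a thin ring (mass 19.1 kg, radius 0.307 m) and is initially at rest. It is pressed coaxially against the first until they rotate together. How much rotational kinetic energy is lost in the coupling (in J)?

The coupling torques are internal; angular momentum about the shared axis is conserved.
Moments of inertia: I_A = ½(44.9)(0.259)² = 1.506 kg·m²; I_B = (19.1)(0.307)² = 1.800 kg·m².
Taking A's sense as positive: L = (1.506)(68.1) = 102.6 kg·m²·rpm.
Combined I = 1.506 + 1.800 = 3.306 kg·m².
ω_f = L / I = 102.6 / 3.306 = 31.02 rpm.
KE_i = ½ΣIω² = 38.29 J; KE_f = ½(3.306)(3.248)² = 17.44 J.

ΔKE lost ≈ 20.9 J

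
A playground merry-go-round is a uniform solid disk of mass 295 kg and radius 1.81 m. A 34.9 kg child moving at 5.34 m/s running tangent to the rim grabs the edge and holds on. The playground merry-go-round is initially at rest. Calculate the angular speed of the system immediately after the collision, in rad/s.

The axle reaction passes through the axle and exerts no torque about it; angular momentum about the axle is conserved through the impact.
I_p = ½(295)(1.81)² = 483.2 kg·m². Taking the sense of the child's angular momentum as positive, L_{child} = m v R = (34.9)(5.34)(1.81) = 337.3 kg·m²/s.
L_i = 0 + 337.3 = 337.3 kg·m²/s.
After sticking, I_f = I_p + m R² = 483.2 + (34.9)(1.81)² = 597.6 kg·m².
ω_f = L_i / I_f = 337.3 / 597.6 = 0.5645 rad/s.

|ω_f| ≈ 0.564 rad/s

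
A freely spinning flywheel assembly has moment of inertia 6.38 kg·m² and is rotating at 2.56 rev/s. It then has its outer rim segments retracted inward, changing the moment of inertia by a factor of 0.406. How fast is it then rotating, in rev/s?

No external torque acts about the spin axis, so angular momentum is conserved.
I₂ = 0.406 × 6.38 = 2.590 kg·m².
ω₂ = I₁ω₁ / I₂ = (6.380)(2.56 rev/s) / (2.590) = 6.305 rev/s.

ω₂ ≈ 6.31 rev/s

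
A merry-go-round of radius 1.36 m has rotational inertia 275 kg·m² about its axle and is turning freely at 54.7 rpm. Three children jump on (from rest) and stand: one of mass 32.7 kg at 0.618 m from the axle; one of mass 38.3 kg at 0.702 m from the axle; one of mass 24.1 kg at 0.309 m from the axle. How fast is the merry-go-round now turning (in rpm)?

ω_f ≈ 48.7 rpm

No external torque acts about the axle; L_before = L_after.
Added inertia Σmr² = (32.7)(0.618)² + (38.3)(0.702)² + (24.1)(0.309)² = 33.66 kg·m²; I_f = 275.0 + 33.66 = 308.7 kg·m².
ω_f = I_p ω_i / I_f = (275.0)(54.7) / 308.7 = 48.73 rpm.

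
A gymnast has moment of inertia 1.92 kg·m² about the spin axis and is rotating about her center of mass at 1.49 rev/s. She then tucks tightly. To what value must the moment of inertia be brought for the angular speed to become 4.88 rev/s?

I₂ ≈ 0.586 kg·m²

Angular momentum about the spin axis is conserved since the torque about it is zero.
I₂ = I₁ω₁ / ω₂ = (1.92)(1.49) / (4.88) = 0.5862 kg·m².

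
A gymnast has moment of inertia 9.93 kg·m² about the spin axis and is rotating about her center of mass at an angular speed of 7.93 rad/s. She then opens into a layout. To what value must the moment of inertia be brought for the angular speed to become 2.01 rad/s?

Angular momentum about the spin axis is conserved since the torque about it is zero.
I₂ = I₁ω₁ / ω₂ = (9.93)(7.93) / (2.01) = 39.18 kg·m².

I₂ ≈ 39.2 kg·m²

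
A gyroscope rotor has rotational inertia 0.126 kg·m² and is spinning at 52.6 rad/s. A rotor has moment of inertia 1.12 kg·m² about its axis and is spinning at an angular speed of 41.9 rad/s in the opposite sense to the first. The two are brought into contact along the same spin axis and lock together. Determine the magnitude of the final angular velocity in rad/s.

|ω_f| ≈ 32.3 rad/s

No external torque acts about the common axis, so total angular momentum is conserved.
Taking A's sense as positive: L = (0.1260)(52.6) − (1.120)(41.9) = -40.30 kg·m²·rad/s.
Combined I = 0.1260 + 1.120 = 1.246 kg·m².
ω_f = L / I = -40.30 / 1.246 = -32.34 rad/s.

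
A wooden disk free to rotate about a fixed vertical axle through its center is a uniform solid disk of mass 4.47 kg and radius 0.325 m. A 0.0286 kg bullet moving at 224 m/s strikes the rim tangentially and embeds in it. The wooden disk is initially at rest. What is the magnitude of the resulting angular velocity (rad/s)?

The axle reaction passes through the axle and exerts no torque about it; angular momentum about the axle is conserved through the impact.
I_p = ½(4.47)(0.325)² = 0.2361 kg·m². Taking the sense of the bullet's angular momentum as positive, L_{bullet} = m v R = (0.0286)(224)(0.325) = 2.082 kg·m²/s.
L_i = 0 + 2.082 = 2.082 kg·m²/s.
After sticking, I_f = I_p + m R² = 0.2361 + (0.0286)(0.325)² = 0.2391 kg·m².
ω_f = L_i / I_f = 2.082 / 0.2391 = 8.708 rad/s.

|ω_f| ≈ 8.71 rad/s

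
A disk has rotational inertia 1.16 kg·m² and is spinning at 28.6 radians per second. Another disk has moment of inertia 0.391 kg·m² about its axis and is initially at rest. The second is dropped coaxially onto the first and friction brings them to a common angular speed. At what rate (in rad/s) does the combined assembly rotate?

|ω_f| ≈ 21.4 rad/s

The coupling torques are internal; angular momentum about the shared axis is conserved.
Taking A's sense as positive: L = (1.160)(28.6) = 33.18 kg·m²·rad/s.
Combined I = 1.160 + 0.3910 = 1.551 kg·m².
ω_f = L / I = 33.18 / 1.551 = 21.39 rad/s.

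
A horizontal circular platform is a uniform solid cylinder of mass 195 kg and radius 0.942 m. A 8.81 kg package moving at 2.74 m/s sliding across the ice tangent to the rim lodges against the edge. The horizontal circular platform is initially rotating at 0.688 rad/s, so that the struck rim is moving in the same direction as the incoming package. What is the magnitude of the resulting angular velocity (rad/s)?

About the central axle the impulsive forces during the collision are internal, so angular momentum about that axis is conserved.
I_p = ½(195)(0.942)² = 86.52 kg·m². Taking the sense of the package's angular momentum as positive, L_{package} = m v R = (8.81)(2.74)(0.942) = 22.74 kg·m²/s.
L_i = +I_p ω_p + m v R = +(86.52)(0.688) + 22.74 = 82.26 kg·m²/s.
After sticking, I_f = I_p + m R² = 86.52 + (8.81)(0.942)² = 94.34 kg·m².
ω_f = L_i / I_f = 82.26 / 94.34 = 0.8720 rad/s.

|ω_f| ≈ 0.872 rad/s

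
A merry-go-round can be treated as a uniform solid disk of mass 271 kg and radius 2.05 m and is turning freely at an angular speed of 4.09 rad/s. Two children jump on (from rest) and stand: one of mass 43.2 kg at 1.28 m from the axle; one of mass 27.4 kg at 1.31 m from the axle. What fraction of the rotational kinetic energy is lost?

fraction ≈ 0.171

The added mass arrives with no angular momentum about the axle, and any external torque about the axle is negligible, so the system's angular momentum is conserved.
I_p = ½(271)(2.05)² = 569.4 kg·m².
Added inertia Σmr² = (43.2)(1.28)² + (27.4)(1.31)² = 117.8 kg·m²; I_f = 569.4 + 117.8 = 687.2 kg·m².
ω_f = I_p ω_i / I_f = (569.4)(4.09) / 687.2 = 3.389 rad/s.
KE_i = ½(569.4)(4.090 rad/s)² = 4763 J; KE_f = ½(687.2)(3.389)² = 3946 J.
Fraction lost = 0.1714.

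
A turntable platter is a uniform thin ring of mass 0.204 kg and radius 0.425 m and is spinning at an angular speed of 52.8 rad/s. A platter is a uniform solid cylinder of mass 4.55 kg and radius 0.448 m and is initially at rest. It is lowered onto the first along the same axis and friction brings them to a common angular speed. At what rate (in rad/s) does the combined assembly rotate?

|ω_f| ≈ 3.94 rad/s

No external torque acts about the common axis, so total angular momentum is conserved.
Moments of inertia: I_A = (0.204)(0.425)² = 0.03685 kg·m²; I_B = ½(4.55)(0.448)² = 0.4566 kg·m².
Taking A's sense as positive: L = (0.03685)(52.8) = 1.946 kg·m²·rad/s.
Combined I = 0.03685 + 0.4566 = 0.4934 kg·m².
ω_f = L / I = 1.946 / 0.4934 = 3.943 rad/s.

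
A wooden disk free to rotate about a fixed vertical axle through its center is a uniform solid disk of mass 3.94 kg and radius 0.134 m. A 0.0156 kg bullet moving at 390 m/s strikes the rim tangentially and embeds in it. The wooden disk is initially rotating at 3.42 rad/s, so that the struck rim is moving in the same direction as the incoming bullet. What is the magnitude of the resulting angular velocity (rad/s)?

About the axle the impulsive forces during the collision are internal, so angular momentum about that axis is conserved.
I_p = ½(3.94)(0.134)² = 0.03537 kg·m². Taking the sense of the bullet's angular momentum as positive, L_{bullet} = m v R = (0.0156)(390)(0.134) = 0.8153 kg·m²/s.
L_i = +I_p ω_p + m v R = +(0.03537)(3.42) + 0.8153 = 0.9362 kg·m²/s.
After sticking, I_f = I_p + m R² = 0.03537 + (0.0156)(0.134)² = 0.03565 kg·m².
ω_f = L_i / I_f = 0.9362 / 0.03565 = 26.26 rad/s.

|ω_f| ≈ 26.3 rad/s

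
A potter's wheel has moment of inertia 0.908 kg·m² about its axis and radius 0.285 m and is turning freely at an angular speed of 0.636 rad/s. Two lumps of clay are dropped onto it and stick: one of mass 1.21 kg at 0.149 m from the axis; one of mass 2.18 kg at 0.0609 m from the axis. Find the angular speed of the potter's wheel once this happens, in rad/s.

ω_f ≈ 0.612 rad/s

The added mass arrives with no angular momentum about the axis, and any external torque about the axis is negligible, so the system's angular momentum is conserved.
Added inertia Σmr² = (1.21)(0.149)² + (2.18)(0.0609)² = 0.03495 kg·m²; I_f = 0.9080 + 0.03495 = 0.9429 kg·m².
ω_f = I_p ω_i / I_f = (0.9080)(0.636) / 0.9429 = 0.6124 rad/s.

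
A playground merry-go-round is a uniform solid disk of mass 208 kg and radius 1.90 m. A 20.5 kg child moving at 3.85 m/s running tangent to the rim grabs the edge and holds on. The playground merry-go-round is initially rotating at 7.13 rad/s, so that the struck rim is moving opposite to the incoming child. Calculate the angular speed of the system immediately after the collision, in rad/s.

The axle reaction passes through the axle and exerts no torque about it; angular momentum about the axle is conserved through the impact.
I_p = ½(208)(1.90)² = 375.4 kg·m². Taking the sense of the child's angular momentum as positive, L_{child} = m v R = (20.5)(3.85)(1.90) = 150.0 kg·m²/s.
L_i = −I_p ω_p + m v R = −(375.4)(7.13) + 150.0 = -2527 kg·m²/s.
After sticking, I_f = I_p + m R² = 375.4 + (20.5)(1.90)² = 449.4 kg·m².
ω_f = L_i / I_f = -2527 / 449.4 = -5.622 rad/s.

|ω_f| ≈ 5.62 rad/s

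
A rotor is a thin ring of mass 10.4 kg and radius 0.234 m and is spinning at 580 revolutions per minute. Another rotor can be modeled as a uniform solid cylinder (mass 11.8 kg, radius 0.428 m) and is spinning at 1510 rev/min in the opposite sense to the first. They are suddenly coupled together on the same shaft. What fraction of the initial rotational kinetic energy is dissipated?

No external torque acts about the common axis, so total angular momentum is conserved.
Moments of inertia: I_A = (10.4)(0.234)² = 0.5695 kg·m²; I_B = ½(11.8)(0.428)² = 1.081 kg·m².
Taking A's sense as positive: L = (0.5695)(580) − (1.081)(1510) = -1302 kg·m²·rpm.
Combined I = 0.5695 + 1.081 = 1.650 kg·m².
ω_f = L / I = -1302 / 1.650 = -788.8 rpm.
KE_i = ½ΣIω² = 14560 J; KE_f = ½(1.650)(82.60)² = 5630 J.
Fraction dissipated = (KE_i − KE_f)/KE_i = 0.6134.

fraction ≈ 0.613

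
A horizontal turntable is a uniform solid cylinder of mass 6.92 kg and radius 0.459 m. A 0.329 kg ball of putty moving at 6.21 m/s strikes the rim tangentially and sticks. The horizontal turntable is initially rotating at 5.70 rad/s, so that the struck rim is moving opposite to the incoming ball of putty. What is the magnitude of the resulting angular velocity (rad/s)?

The axle reaction passes through the axle and exerts no torque about it; angular momentum about the axle is conserved through the impact.
I_p = ½(6.92)(0.459)² = 0.7290 kg·m². Taking the sense of the ball of putty's angular momentum as positive, L_{ball} = m v R = (0.329)(6.21)(0.459) = 0.9378 kg·m²/s.
L_i = −I_p ω_p + m v R = −(0.7290)(5.70) + 0.9378 = -3.217 kg·m²/s.
After sticking, I_f = I_p + m R² = 0.7290 + (0.329)(0.459)² = 0.7983 kg·m².
ω_f = L_i / I_f = -3.217 / 0.7983 = -4.030 rad/s.

|ω_f| ≈ 4.03 rad/s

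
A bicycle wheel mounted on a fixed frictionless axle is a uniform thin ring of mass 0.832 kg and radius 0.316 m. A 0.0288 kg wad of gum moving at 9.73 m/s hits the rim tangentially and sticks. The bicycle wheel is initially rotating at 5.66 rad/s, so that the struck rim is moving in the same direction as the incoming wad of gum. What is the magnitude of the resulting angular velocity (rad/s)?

|ω_f| ≈ 6.50 rad/s

About the axle the impulsive forces during the collision are internal, so angular momentum about that axis is conserved.
I_p = (0.832)(0.316)² = 0.08308 kg·m². Taking the sense of the wad of gum's angular momentum as positive, L_{wad} = m v R = (0.0288)(9.73)(0.316) = 0.08855 kg·m²/s.
L_i = +I_p ω_p + m v R = +(0.08308)(5.66) + 0.08855 = 0.5588 kg·m²/s.
After sticking, I_f = I_p + m R² = 0.08308 + (0.0288)(0.316)² = 0.08596 kg·m².
ω_f = L_i / I_f = 0.5588 / 0.08596 = 6.501 rad/s.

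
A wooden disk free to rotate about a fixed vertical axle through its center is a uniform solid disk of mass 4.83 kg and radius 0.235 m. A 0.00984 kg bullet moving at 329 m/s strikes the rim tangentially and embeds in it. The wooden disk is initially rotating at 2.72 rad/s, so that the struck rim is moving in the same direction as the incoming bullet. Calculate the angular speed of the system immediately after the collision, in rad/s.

About the axle the impulsive forces during the collision are internal, so angular momentum about that axis is conserved.
I_p = ½(4.83)(0.235)² = 0.1334 kg·m². Taking the sense of the bullet's angular momentum as positive, L_{bullet} = m v R = (0.00984)(329)(0.235) = 0.7608 kg·m²/s.
L_i = +I_p ω_p + m v R = +(0.1334)(2.72) + 0.7608 = 1.124 kg·m²/s.
After sticking, I_f = I_p + m R² = 0.1334 + (0.00984)(0.235)² = 0.1339 kg·m².
ω_f = L_i / I_f = 1.124 / 0.1339 = 8.390 rad/s.

|ω_f| ≈ 8.39 rad/s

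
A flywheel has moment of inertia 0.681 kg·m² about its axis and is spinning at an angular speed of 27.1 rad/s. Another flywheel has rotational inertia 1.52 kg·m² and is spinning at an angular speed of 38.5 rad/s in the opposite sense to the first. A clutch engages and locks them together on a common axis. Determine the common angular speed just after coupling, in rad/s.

No external torque acts about the common axis, so total angular momentum is conserved.
Taking A's sense as positive: L = (0.6810)(27.1) − (1.520)(38.5) = -40.06 kg·m²·rad/s.
Combined I = 0.6810 + 1.520 = 2.201 kg·m².
ω_f = L / I = -40.06 / 2.201 = -18.20 rad/s.

|ω_f| ≈ 18.2 rad/s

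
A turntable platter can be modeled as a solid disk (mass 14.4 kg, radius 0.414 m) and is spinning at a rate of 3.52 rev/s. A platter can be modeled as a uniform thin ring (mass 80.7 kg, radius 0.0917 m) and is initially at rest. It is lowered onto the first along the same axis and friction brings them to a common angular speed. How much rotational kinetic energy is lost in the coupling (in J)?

The coupling torques are internal; angular momentum about the shared axis is conserved.
Moments of inertia: I_A = ½(14.4)(0.414)² = 1.234 kg·m²; I_B = (80.7)(0.0917)² = 0.6786 kg·m².
Taking A's sense as positive: L = (1.234)(3.52) = 4.344 kg·m²·rev/s.
Combined I = 1.234 + 0.6786 = 1.913 kg·m².
ω_f = L / I = 4.344 / 1.913 = 2.271 rev/s.
KE_i = ½ΣIω² = 301.8 J; KE_f = ½(1.913)(14.27)² = 194.7 J.

ΔKE lost ≈ 107 J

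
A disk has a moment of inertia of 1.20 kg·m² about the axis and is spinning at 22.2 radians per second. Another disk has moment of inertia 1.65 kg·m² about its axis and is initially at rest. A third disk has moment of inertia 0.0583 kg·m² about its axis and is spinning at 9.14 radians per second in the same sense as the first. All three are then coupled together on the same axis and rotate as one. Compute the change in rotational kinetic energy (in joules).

The coupling torques are internal; angular momentum about the shared axis is conserved.
Taking A's sense as positive: L = (1.200)(22.2) + (0.05830)(9.14) = 27.17 kg·m²·rad/s.
Combined I = 1.200 + 1.650 + 0.05830 = 2.908 kg·m².
ω_f = L / I = 27.17 / 2.908 = 9.343 rad/s.
KE_i = ½ΣIω² = 298.1 J; KE_f = ½(2.908)(9.343)² = 126.9 J.

ΔKE ≈ -171 J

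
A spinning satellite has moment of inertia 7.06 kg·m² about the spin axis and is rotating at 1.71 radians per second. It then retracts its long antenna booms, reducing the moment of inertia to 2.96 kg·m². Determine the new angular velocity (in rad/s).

ω₂ ≈ 4.08 rad/s

No external torque acts about the spin axis, so angular momentum is conserved.
ω₂ = I₁ω₁ / I₂ = (7.060)(1.71 rad/s) / (2.960) = 4.079 rad/s.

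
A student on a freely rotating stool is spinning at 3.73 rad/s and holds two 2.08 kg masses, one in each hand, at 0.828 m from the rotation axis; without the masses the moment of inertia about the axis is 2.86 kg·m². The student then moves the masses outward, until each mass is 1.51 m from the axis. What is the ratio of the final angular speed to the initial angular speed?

Angular momentum about the spin axis is conserved since the torque about it is zero.
I₁ = 2.86 + 2(2.08)(0.828)² = 5.712 kg·m²; I₂ = 2.86 + 2(2.08)(1.51)² = 12.35 kg·m².
ω₂/ω₁ = I₁/I₂ = 5.712 / 12.35 = 0.4627.

ω₂/ω₁ ≈ 0.463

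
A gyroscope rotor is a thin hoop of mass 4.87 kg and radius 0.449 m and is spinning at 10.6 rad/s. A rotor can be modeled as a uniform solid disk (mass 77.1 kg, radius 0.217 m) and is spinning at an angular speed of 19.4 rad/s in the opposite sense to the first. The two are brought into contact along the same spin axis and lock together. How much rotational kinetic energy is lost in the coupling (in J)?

ΔKE lost ≈ 287 J

No external torque acts about the common axis, so total angular momentum is conserved.
Moments of inertia: I_A = (4.87)(0.449)² = 0.9818 kg·m²; I_B = ½(77.1)(0.217)² = 1.815 kg·m².
Taking A's sense as positive: L = (0.9818)(10.6) − (1.815)(19.4) = -24.81 kg·m²·rad/s.
Combined I = 0.9818 + 1.815 = 2.797 kg·m².
ω_f = L / I = -24.81 / 2.797 = -8.870 rad/s.
KE_i = ½ΣIω² = 396.8 J; KE_f = ½(2.797)(8.870)² = 110.0 J.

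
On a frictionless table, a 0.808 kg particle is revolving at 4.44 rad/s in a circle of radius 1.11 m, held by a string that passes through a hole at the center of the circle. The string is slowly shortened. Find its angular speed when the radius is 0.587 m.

The constraining force is radial, so m r² ω about the center is conserved.
ω₂ = ω₁ (r₁/r₂)² = (4.44)(1.11/0.587)² = 15.88 rad/s.

ω₂ ≈ 15.9 rad/s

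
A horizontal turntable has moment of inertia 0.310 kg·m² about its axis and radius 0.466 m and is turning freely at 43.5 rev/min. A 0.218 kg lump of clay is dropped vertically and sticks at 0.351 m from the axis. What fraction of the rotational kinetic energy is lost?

No external torque acts about the axis; L_before = L_after.
Added inertia Σmr² = (0.218)(0.351)² = 0.02686 kg·m²; I_f = 0.3100 + 0.02686 = 0.3369 kg·m².
ω_f = I_p ω_i / I_f = (0.3100)(43.5) / 0.3369 = 40.03 rpm.
KE_i = ½(0.3100)(4.555 rad/s)² = 3.216 J; KE_f = ½(0.3369)(4.192)² = 2.960 J.
Fraction lost = 0.07973.

fraction ≈ 0.0797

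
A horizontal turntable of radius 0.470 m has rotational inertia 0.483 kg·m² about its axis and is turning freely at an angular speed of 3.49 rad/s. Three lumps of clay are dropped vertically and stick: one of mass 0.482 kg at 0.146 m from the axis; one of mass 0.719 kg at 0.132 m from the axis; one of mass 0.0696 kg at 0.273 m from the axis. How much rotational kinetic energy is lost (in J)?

The added mass arrives with no angular momentum about the axis, and any external torque about the axis is negligible, so the system's angular momentum is conserved.
Added inertia Σmr² = (0.482)(0.146)² + (0.719)(0.132)² + (0.0696)(0.273)² = 0.02799 kg·m²; I_f = 0.4830 + 0.02799 = 0.5110 kg·m².
ω_f = I_p ω_i / I_f = (0.4830)(3.49) / 0.5110 = 3.299 rad/s.
KE_i = ½(0.4830)(3.490 rad/s)² = 2.941 J; KE_f = ½(0.5110)(3.299)² = 2.780 J.

energy lost ≈ 0.161 J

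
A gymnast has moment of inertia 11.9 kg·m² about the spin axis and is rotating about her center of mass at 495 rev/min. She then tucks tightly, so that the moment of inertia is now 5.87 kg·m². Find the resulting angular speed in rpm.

ω₂ ≈ 1000 rpm

Angular momentum about the spin axis is conserved since the torque about it is zero.
ω₂ = I₁ω₁ / I₂ = (11.90)(495 rpm) / (5.870) = 1003 rpm.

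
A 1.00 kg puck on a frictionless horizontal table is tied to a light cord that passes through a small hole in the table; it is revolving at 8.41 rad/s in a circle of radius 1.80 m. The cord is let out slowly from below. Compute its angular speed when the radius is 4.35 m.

No torque about the axis ⇒ m r₁² ω₁ = m r₂² ω₂.
ω₂ = ω₁ (r₁/r₂)² = (8.41)(1.80/4.35)² = 1.440 rad/s.

ω₂ ≈ 1.44 rad/s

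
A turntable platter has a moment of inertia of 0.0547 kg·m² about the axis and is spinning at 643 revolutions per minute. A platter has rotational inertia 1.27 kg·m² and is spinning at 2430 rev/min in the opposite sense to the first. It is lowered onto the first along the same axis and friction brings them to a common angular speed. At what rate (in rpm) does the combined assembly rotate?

No external torque acts about the common axis, so total angular momentum is conserved.
Taking A's sense as positive: L = (0.05470)(643) − (1.270)(2430) = -3051 kg·m²·rpm.
Combined I = 0.05470 + 1.270 = 1.325 kg·m².
ω_f = L / I = -3051 / 1.325 = -2303 rpm.

|ω_f| ≈ 2300 rpm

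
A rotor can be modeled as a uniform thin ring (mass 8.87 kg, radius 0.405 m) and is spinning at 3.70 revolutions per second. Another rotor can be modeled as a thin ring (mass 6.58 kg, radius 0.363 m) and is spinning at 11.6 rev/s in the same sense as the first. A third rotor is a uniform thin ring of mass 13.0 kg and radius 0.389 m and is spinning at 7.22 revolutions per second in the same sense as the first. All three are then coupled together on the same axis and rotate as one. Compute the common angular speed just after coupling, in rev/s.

The coupling torques are internal; angular momentum about the shared axis is conserved.
Moments of inertia: I_A = (8.87)(0.405)² = 1.455 kg·m²; I_B = (6.58)(0.363)² = 0.8670 kg·m²; I_C = (13.0)(0.389)² = 1.967 kg·m².
Taking A's sense as positive: L = (1.455)(3.70) + (0.8670)(11.6) + (1.967)(7.22) = 29.64 kg·m²·rev/s.
Combined I = 1.455 + 0.8670 + 1.967 = 4.289 kg·m².
ω_f = L / I = 29.64 / 4.289 = 6.911 rev/s.

|ω_f| ≈ 6.91 rev/s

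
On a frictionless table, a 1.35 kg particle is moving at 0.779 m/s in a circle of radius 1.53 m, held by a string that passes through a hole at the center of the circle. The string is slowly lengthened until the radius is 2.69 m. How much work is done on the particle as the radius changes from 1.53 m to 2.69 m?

W ≈ -0.277 J

Central (radial) force ⇒ zero torque about the center ⇒ m v r is constant.
v₂ = v₁ r₁ / r₂ = (0.779)(1.53) / (2.69) = 0.4431 m/s.
W = ΔKE = ½m(v₂² − v₁²) = -0.2771 J.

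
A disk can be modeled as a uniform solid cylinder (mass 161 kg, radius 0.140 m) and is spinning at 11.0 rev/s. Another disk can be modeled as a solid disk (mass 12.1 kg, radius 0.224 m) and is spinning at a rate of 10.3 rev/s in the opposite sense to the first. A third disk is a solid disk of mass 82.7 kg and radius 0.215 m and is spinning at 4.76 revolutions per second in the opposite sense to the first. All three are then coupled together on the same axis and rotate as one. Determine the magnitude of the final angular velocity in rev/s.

The coupling torques are internal; angular momentum about the shared axis is conserved.
Moments of inertia: I_A = ½(161)(0.140)² = 1.578 kg·m²; I_B = ½(12.1)(0.224)² = 0.3036 kg·m²; I_C = ½(82.7)(0.215)² = 1.911 kg·m².
Taking A's sense as positive: L = (1.578)(11.0) − (0.3036)(10.3) − (1.911)(4.76) = 5.131 kg·m²·rev/s.
Combined I = 1.578 + 0.3036 + 1.911 = 3.793 kg·m².
ω_f = L / I = 5.131 / 3.793 = 1.353 rev/s.

|ω_f| ≈ 1.35 rev/s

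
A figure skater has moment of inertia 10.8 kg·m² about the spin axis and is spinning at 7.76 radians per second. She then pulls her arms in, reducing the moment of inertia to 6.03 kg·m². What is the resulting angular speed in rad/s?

ω₂ ≈ 13.9 rad/s

No external torque acts about the spin axis, so angular momentum is conserved.
ω₂ = I₁ω₁ / I₂ = (10.80)(7.76 rad/s) / (6.030) = 13.90 rad/s.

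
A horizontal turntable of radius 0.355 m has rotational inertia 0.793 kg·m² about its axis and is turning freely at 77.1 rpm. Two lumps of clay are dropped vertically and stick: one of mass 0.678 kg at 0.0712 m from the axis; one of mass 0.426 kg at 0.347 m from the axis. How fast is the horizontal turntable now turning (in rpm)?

ω_f ≈ 72.1 rpm

No external torque acts about the axis; L_before = L_after.
Added inertia Σmr² = (0.678)(0.0712)² + (0.426)(0.347)² = 0.05473 kg·m²; I_f = 0.7930 + 0.05473 = 0.8477 kg·m².
ω_f = I_p ω_i / I_f = (0.7930)(77.1) / 0.8477 = 72.12 rpm.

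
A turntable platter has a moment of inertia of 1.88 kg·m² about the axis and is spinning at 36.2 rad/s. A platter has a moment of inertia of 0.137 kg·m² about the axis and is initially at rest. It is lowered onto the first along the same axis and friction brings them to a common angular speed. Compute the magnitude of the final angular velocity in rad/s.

|ω_f| ≈ 33.7 rad/s

The coupling torques are internal; angular momentum about the shared axis is conserved.
Taking A's sense as positive: L = (1.880)(36.2) = 68.06 kg·m²·rad/s.
Combined I = 1.880 + 0.1370 = 2.017 kg·m².
ω_f = L / I = 68.06 / 2.017 = 33.74 rad/s.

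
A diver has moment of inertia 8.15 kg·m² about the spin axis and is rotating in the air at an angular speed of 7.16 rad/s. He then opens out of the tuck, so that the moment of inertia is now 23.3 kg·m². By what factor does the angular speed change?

Angular momentum about the spin axis is conserved since the torque about it is zero.
ω₂/ω₁ = I₁/I₂ = 8.150 / 23.30 = 0.3498.

ω₂/ω₁ ≈ 0.350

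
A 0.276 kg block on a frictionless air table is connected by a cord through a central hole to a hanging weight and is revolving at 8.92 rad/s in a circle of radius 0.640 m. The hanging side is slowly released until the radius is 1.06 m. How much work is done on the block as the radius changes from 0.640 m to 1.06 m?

W ≈ -2.86 J

No torque about the axis ⇒ m r₁² ω₁ = m r₂² ω₂.
ω₂ = ω₁ (r₁/r₂)² = (8.92)(0.640/1.06)² = 3.252 rad/s.
W = ΔKE = ½m(v₂² − v₁²) = -2.858 J.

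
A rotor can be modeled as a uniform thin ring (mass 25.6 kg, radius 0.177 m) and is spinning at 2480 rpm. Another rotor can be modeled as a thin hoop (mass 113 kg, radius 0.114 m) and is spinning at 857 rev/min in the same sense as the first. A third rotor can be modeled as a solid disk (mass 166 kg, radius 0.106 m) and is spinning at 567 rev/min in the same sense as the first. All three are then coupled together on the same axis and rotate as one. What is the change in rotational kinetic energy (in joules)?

The coupling torques are internal; angular momentum about the shared axis is conserved.
Moments of inertia: I_A = (25.6)(0.177)² = 0.8020 kg·m²; I_B = (113)(0.114)² = 1.469 kg·m²; I_C = ½(166)(0.106)² = 0.9326 kg·m².
Taking A's sense as positive: L = (0.8020)(2480) + (1.469)(857) + (0.9326)(567) = 3776 kg·m²·rpm.
Combined I = 0.8020 + 1.469 + 0.9326 = 3.203 kg·m².
ω_f = L / I = 3776 / 3.203 = 1179 rpm.
KE_i = ½ΣIω² = 34600 J; KE_f = ½(3.203)(123.5)² = 24410 J.

ΔKE ≈ -10200 J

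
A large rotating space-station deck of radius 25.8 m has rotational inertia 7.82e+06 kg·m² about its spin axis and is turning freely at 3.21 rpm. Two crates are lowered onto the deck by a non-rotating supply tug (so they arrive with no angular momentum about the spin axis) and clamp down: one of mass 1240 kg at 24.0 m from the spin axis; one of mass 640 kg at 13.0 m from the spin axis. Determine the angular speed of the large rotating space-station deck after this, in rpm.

The added mass arrives with no angular momentum about the spin axis, and any external torque about the spin axis is negligible, so the system's angular momentum is conserved.
Added inertia Σmr² = (1240)(24.0)² + (640)(13.0)² = 8.224e+05 kg·m²; I_f = 7.820e+06 + 8.224e+05 = 8.642e+06 kg·m².
ω_f = I_p ω_i / I_f = (7.820e+06)(3.21) / 8.642e+06 = 2.905 rpm.

ω_f ≈ 2.90 rpm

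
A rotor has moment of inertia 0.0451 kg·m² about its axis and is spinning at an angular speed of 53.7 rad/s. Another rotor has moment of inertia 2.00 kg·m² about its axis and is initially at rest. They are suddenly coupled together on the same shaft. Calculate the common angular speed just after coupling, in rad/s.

No external torque acts about the common axis, so total angular momentum is conserved.
Taking A's sense as positive: L = (0.04510)(53.7) = 2.422 kg·m²·rad/s.
Combined I = 0.04510 + 2.000 = 2.045 kg·m².
ω_f = L / I = 2.422 / 2.045 = 1.184 rad/s.

|ω_f| ≈ 1.18 rad/s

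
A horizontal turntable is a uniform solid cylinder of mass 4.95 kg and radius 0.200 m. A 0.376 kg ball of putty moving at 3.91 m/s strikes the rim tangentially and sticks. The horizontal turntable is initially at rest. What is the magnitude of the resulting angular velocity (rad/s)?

The axle reaction passes through the axle and exerts no torque about it; angular momentum about the axle is conserved through the impact.
I_p = ½(4.95)(0.200)² = 0.09900 kg·m². Taking the sense of the ball of putty's angular momentum as positive, L_{ball} = m v R = (0.376)(3.91)(0.200) = 0.2940 kg·m²/s.
L_i = 0 + 0.2940 = 0.2940 kg·m²/s.
After sticking, I_f = I_p + m R² = 0.09900 + (0.376)(0.200)² = 0.1140 kg·m².
ω_f = L_i / I_f = 0.2940 / 0.1140 = 2.578 rad/s.

|ω_f| ≈ 2.58 rad/s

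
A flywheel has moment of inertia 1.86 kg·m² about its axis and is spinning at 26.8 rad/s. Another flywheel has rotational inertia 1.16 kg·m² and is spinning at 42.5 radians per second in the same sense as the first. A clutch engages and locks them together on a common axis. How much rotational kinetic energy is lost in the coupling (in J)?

No external torque acts about the common axis, so total angular momentum is conserved.
Taking A's sense as positive: L = (1.860)(26.8) + (1.160)(42.5) = 99.15 kg·m²·rad/s.
Combined I = 1.860 + 1.160 = 3.020 kg·m².
ω_f = L / I = 99.15 / 3.020 = 32.83 rad/s.
KE_i = ½ΣIω² = 1716 J; KE_f = ½(3.020)(32.83)² = 1628 J.

ΔKE lost ≈ 88.1 J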